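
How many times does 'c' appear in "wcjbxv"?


Input string: 'wcjbxv'
Target character: 'c'
Scan each position: s[1]='c'
Matches found at indices: 1
Total: 1


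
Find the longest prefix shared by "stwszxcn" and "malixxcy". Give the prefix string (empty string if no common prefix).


String 1: 'stwszxcn'
String 2: 'malixxcy'
Compare position by position:
pos 0: 's' vs 'm' differ -> stop
Longest common prefix: "" (length 0)


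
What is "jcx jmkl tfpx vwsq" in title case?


Input string: 'jcx jmkl tfpx vwsq'
Operation: capitalize first letter of each word
Word transformations: 'jcx'->'Jcx', 'jmkl'->'Jmkl', 'tfpx'->'Tfpx', 'vwsq'->'Vwsq'
Result: Jcx Jmkl Tfpx Vwsq


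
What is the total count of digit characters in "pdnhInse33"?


Input string: 'pdnhInse33'
Operation: count digit characters (0-9)
Scan: 'p', 'd', 'n', 'h', 'I', 'n', 's', 'e', '3'(digit), '3'(digit)
Digits found: 2
Result: 2


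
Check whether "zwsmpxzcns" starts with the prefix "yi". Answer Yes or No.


Input string: 'zwsmpxzcns'
Prefix to check: 'yi'
First 2 characters of input: 'zw'
Match: False
Result: No


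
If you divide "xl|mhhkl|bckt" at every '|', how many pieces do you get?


Input string: 'xl|mhhkl|bckt'
Delimiter: '|'
Split result: 'xl', 'mhhkl', 'bckt'
Number of parts: 3


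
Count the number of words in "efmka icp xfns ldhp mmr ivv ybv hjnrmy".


Input string: 'efmka icp xfns ldhp mmr ivv ybv hjnrmy'
Operation: split by spaces
Words found: 'efmka', 'icp', 'xfns', 'ldhp', 'mmr', 'ivv', 'ybv', 'hjnrmy'
Word count: 8


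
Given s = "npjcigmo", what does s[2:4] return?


Input string: 'npjcigmo'
Operation: slice [2:4]
Extract characters: s[2]='j', s[3]='c'
Result: jc


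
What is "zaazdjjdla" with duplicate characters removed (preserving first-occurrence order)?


Input: 'zaazdjjdla'
Operation: keep first occurrence of each character
Scan: s[0]='z' new -> keep; s[1]='a' new -> keep; s[2]='a' seen -> skip; s[3]='z' seen -> skip; s[4]='d' new -> keep; s[5]='j' new -> keep; s[6]='j' seen -> skip; s[7]='d' seen -> skip; s[8]='l' new -> keep; s[9]='a' seen -> skip
Result: zadjl


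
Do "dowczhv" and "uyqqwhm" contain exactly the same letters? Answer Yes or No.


String 1: 'dowczhv' -> sorted: 'cdhovwz'
String 2: 'uyqqwhm' -> sorted: 'hmqquwy'
Compare sorted forms: 'cdhovwz' != 'hmqquwy'
Anagram: No


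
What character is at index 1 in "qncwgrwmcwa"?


Input string: 'qncwgrwmcwa'
Operation: get character at index 1
Index mapping: s[0]='q', s[1]='n'
Result: 'n'


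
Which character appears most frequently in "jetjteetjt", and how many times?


Input: 'jetjteetjt'
Operation: tally each character
Counts: 'e':3, 'j':3, 't':4
Maximum: 't' appears 4 times


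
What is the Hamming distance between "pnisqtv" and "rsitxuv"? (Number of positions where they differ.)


String 1: 'pnisqtv'
String 2: 'rsitxuv'
Compare each position: pos 0: 'p'!='r', pos 1: 'n'!='s', pos 2: 'i'=='i', pos 3: 's'!='t', pos 4: 'q'!='x', pos 5: 't'!='u', pos 6: 'v'=='v'
Differing positions: 5
Hamming distance: 5


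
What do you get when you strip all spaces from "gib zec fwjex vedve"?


Input string: 'gib zec fwjex vedve'
Operation: remove all spaces
Words: 'gib', 'zec', 'fwjex', 'vedve'
Join without spaces: gibzecfwjexvedve


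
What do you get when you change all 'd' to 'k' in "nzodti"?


Input string: 'nzodti'
Operation: replace 'd' with 'k'
Positions of 'd': 3
After replacement: nzokti


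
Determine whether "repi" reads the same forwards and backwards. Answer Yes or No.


Input string: 'repi'
Reversed: 'iper'
Compare pairs: s[0]='r' vs s[3]='i' (mismatch), s[1]='e' vs s[2]='p' (mismatch)
Palindrome: No


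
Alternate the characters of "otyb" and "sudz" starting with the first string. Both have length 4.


String 1: 'otyb'
String 2: 'sudz'
Operation: alternate characters
Pairs: 'o'+'s', 't'+'u', 'y'+'d', 'b'+'z'
Result: ostuydbz


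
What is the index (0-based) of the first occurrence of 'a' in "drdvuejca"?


Input string: 'drdvuejca'
Target: 'a'
Scanning left to right: s[0]='d', s[1]='r', s[2]='d', s[3]='v', s[4]='u', s[5]='e', s[6]='j', s[7]='c', s[8]='a'
First match at index: 8


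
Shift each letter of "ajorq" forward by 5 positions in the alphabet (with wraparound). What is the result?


Input: 'ajorq', shift = 5
Operation: for each letter, (position + 5) mod 26
Mapping: 'a'(0+5=5)->'f', 'j'(9+5=14)->'o', 'o'(14+5=19)->'t', 'r'(17+5=22)->'w', 'q'(16+5=21)->'v'
Result: fotwv


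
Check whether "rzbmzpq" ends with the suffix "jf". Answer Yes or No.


Input string: 'rzbmzpq'
Suffix to check: 'jf'
Last 2 characters of input: 'pq'
Match: False
Result: No


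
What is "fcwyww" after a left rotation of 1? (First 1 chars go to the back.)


Input: 'fcwyww', shift = 1
Operation: split at index 1 and swap parts
Front part s[0:1] = 'f'
Back part s[1:] = 'cwyww'
Rotated = back + front = 'cwyww' + 'f'
Result: cwywwf


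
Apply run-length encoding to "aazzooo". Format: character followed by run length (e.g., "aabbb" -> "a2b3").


Input: 'aazzooo'
Operation: identify consecutive runs
Runs: 'aa' -> a2, 'zz' -> z2, 'ooo' -> o3
Encoded: a2z2o3


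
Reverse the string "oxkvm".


Input string: 'oxkvm'
Operation: reverse character order
Original order: 'o' -> 'x' -> 'k' -> 'v' -> 'm'
Reversed order: 'm' -> 'v' -> 'k' -> 'x' -> 'o'
Result: mvkxo


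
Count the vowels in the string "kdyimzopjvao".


Input string: 'kdyimzopjvao'
Operation: count vowels (a, e, i, o, u)
Scan: s[0]='k', s[1]='d', s[2]='y', s[3]='i' (vowel), s[4]='m', s[5]='z', s[6]='o' (vowel), s[7]='p', s[8]='j', s[9]='v', s[10]='a' (vowel), s[11]='o' (vowel)
Vowels found: 4
Result: 4


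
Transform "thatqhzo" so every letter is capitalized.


Input string: 'thatqhzo'
Operation: convert each letter to uppercase
Mapping: 't'->'T', 'h'->'H', 'a'->'A', 't'->'T', 'q'->'Q', 'h'->'H', 'z'->'Z', 'o'->'O'
Result: THATQHZO


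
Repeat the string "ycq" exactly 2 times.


Input string: 'ycq'
Operation: repeat 2 times
Concatenation: 'ycq' + 'ycq'
Result: ycqycq


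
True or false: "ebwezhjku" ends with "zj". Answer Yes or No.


Input string: 'ebwezhjku'
Suffix to check: 'zj'
Last 2 characters of input: 'ku'
Match: False
Result: No


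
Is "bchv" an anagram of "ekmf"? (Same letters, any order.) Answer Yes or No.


String 1: 'ekmf' -> sorted: 'efkm'
String 2: 'bchv' -> sorted: 'bchv'
Compare sorted forms: 'efkm' != 'bchv'
Anagram: No


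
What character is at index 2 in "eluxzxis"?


Input string: 'eluxzxis'
Operation: get character at index 2
Index mapping: s[0]='e', s[1]='l', s[2]='u'
Result: 'u'


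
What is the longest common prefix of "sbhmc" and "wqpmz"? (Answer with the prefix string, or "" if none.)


String 1: 'sbhmc'
String 2: 'wqpmz'
Compare position by position:
pos 0: 's' vs 'w' differ -> stop
Longest common prefix: "" (length 0)


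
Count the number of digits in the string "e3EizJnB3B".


Input string: 'e3EizJnB3B'
Operation: count digit characters (0-9)
Scan: 'e', '3'(digit), 'E', 'i', 'z', 'J', 'n', 'B', '3'(digit), 'B'
Digits found: 2
Result: 2


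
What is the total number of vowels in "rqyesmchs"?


Input string: 'rqyesmchs'
Operation: count vowels (a, e, i, o, u)
Scan: s[0]='r', s[1]='q', s[2]='y', s[3]='e' (vowel), s[4]='s', s[5]='m', s[6]='c', s[7]='h', s[8]='s'
Vowels found: 1
Result: 1


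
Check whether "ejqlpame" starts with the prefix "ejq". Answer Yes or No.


Input string: 'ejqlpame'
Prefix to check: 'ejq'
First 3 characters of input: 'ejq'
Match: True
Result: Yes


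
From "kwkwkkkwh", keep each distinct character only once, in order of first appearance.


Input: 'kwkwkkkwh'
Operation: keep first occurrence of each character
Scan: s[0]='k' new -> keep; s[1]='w' new -> keep; s[2]='k' seen -> skip; s[3]='w' seen -> skip; s[4]='k' seen -> skip; s[5]='k' seen -> skip; s[6]='k' seen -> skip; s[7]='w' seen -> skip; s[8]='h' new -> keep
Result: kwh


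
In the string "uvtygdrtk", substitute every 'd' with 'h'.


Input string: 'uvtygdrtk'
Operation: replace 'd' with 'h'
Positions of 'd': 5
After replacement: uvtyghrtk


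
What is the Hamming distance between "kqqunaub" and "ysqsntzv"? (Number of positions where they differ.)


String 1: 'kqqunaub'
String 2: 'ysqsntzv'
Compare each position: pos 0: 'k'!='y', pos 1: 'q'!='s', pos 2: 'q'=='q', pos 3: 'u'!='s', pos 4: 'n'=='n', pos 5: 'a'!='t', pos 6: 'u'!='z', pos 7: 'b'!='v'
Differing positions: 6
Hamming distance: 6


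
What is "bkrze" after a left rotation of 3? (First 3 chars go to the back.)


Input: 'bkrze', shift = 3
Operation: split at index 3 and swap parts
Front part s[0:3] = 'bkr'
Back part s[3:] = 'ze'
Rotated = back + front = 'ze' + 'bkr'
Result: zebkr


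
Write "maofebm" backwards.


Input string: 'maofebm'
Operation: reverse character order
Original order: 'm' -> 'a' -> 'o' -> 'f' -> 'e' -> 'b' -> 'm'
Reversed order: 'm' -> 'b' -> 'e' -> 'f' -> 'o' -> 'a' -> 'm'
Result: mbefoam


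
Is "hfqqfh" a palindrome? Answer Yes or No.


Input string: 'hfqqfh'
Reversed: 'hfqqfh'
Compare pairs: s[0]='h' vs s[5]='h' (match), s[1]='f' vs s[4]='f' (match), s[2]='q' vs s[3]='q' (match)
Palindrome: Yes


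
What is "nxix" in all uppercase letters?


Input string: 'nxix'
Operation: convert each letter to uppercase
Mapping: 'n'->'N', 'x'->'X', 'i'->'I', 'x'->'X'
Result: NXIX


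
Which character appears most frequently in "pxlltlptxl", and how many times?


Input: 'pxlltlptxl'
Operation: tally each character
Counts: 'l':4, 'p':2, 't':2, 'x':2
Maximum: 'l' appears 4 times


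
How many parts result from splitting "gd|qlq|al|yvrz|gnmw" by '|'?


Input string: 'gd|qlq|al|yvrz|gnmw'
Delimiter: '|'
Split result: 'gd', 'qlq', 'al', 'yvrz', 'gnmw'
Number of parts: 5


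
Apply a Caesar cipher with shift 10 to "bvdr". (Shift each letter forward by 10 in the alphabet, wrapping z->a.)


Input: 'bvdr', shift = 10
Operation: for each letter, (position + 10) mod 26
Mapping: 'b'(1+10=11)->'l', 'v'(21+10=31, 31 mod 26=5)->'f', 'd'(3+10=13)->'n', 'r'(17+10=27, 27 mod 26=1)->'b'
Result: lfnb


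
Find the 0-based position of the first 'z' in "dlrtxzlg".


Input string: 'dlrtxzlg'
Target: 'z'
Scanning left to right: s[0]='d', s[1]='l', s[2]='r', s[3]='t', s[4]='x', s[5]='z'
First match at index: 5


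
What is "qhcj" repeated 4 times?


Input string: 'qhcj'
Operation: repeat 4 times
Concatenation: 'qhcj' + 'qhcj' + 'qhcj' + 'qhcj'
Result: qhcjqhcjqhcjqhcj


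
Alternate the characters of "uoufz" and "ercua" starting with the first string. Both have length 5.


String 1: 'uoufz'
String 2: 'ercua'
Operation: alternate characters
Pairs: 'u'+'e', 'o'+'r', 'u'+'c', 'f'+'u', 'z'+'a'
Result: ueorucfuza


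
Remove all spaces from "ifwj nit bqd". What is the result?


Input string: 'ifwj nit bqd'
Operation: remove all spaces
Words: 'ifwj', 'nit', 'bqd'
Join without spaces: ifwjnitbqd


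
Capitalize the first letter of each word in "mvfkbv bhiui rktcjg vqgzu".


Input string: 'mvfkbv bhiui rktcjg vqgzu'
Operation: capitalize first letter of each word
Word transformations: 'mvfkbv'->'Mvfkbv', 'bhiui'->'Bhiui', 'rktcjg'->'Rktcjg', 'vqgzu'->'Vqgzu'
Result: Mvfkbv Bhiui Rktcjg Vqgzu


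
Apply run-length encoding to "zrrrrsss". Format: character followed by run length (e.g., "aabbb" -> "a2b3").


Input: 'zrrrrsss'
Operation: identify consecutive runs
Runs: 'z' -> z1, 'rrrr' -> r4, 'sss' -> s3
Encoded: z1r4s3


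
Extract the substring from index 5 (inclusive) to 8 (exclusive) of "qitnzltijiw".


Input string: 'qitnzltijiw'
Operation: slice [5:8]
Extract characters: s[5]='l', s[6]='t', s[7]='i'
Result: lti


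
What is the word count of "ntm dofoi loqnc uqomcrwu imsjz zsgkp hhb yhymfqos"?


Input string: 'ntm dofoi loqnc uqomcrwu imsjz zsgkp hhb yhymfqos'
Operation: split by spaces
Words found: 'ntm', 'dofoi', 'loqnc', 'uqomcrwu', 'imsjz', 'zsgkp', 'hhb', 'yhymfqos'
Word count: 8


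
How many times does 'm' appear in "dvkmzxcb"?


Input string: 'dvkmzxcb'
Target character: 'm'
Scan each position: s[3]='m'
Matches found at indices: 3
Total: 1


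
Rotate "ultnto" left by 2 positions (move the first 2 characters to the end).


Input: 'ultnto', shift = 2
Operation: split at index 2 and swap parts
Front part s[0:2] = 'ul'
Back part s[2:] = 'tnto'
Rotated = back + front = 'tnto' + 'ul'
Result: tntoul


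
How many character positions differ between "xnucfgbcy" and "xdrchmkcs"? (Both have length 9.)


String 1: 'xnucfgbcy'
String 2: 'xdrchmkcs'
Compare each position: pos 0: 'x'=='x', pos 1: 'n'!='d', pos 2: 'u'!='r', pos 3: 'c'=='c', pos 4: 'f'!='h', pos 5: 'g'!='m', pos 6: 'b'!='k', pos 7: 'c'=='c', pos 8: 'y'!='s'
Differing positions: 6
Hamming distance: 6


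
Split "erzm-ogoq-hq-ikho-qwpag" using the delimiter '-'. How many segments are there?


Input string: 'erzm-ogoq-hq-ikho-qwpag'
Delimiter: '-'
Split result: 'erzm', 'ogoq', 'hq', 'ikho', 'qwpag'
Number of parts: 5


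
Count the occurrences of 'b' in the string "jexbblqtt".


Input string: 'jexbblqtt'
Target character: 'b'
Scan each position: s[3]='b', s[4]='b'
Matches found at indices: 3, 4
Total: 2


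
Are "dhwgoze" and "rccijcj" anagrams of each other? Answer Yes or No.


String 1: 'dhwgoze' -> sorted: 'deghowz'
String 2: 'rccijcj' -> sorted: 'cccijjr'
Compare sorted forms: 'deghowz' != 'cccijjr'
Anagram: No


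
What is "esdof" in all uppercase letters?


Input string: 'esdof'
Operation: convert each letter to uppercase
Mapping: 'e'->'E', 's'->'S', 'd'->'D', 'o'->'O', 'f'->'F'
Result: ESDOF


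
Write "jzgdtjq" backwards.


Input string: 'jzgdtjq'
Operation: reverse character order
Original order: 'j' -> 'z' -> 'g' -> 'd' -> 't' -> 'j' -> 'q'
Reversed order: 'q' -> 'j' -> 't' -> 'd' -> 'g' -> 'z' -> 'j'
Result: qjtdgzj


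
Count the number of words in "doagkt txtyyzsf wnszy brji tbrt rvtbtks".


Input string: 'doagkt txtyyzsf wnszy brji tbrt rvtbtks'
Operation: split by spaces
Words found: 'doagkt', 'txtyyzsf', 'wnszy', 'brji', 'tbrt', 'rvtbtks'
Word count: 6


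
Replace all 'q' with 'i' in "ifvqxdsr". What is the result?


Input string: 'ifvqxdsr'
Operation: replace 'q' with 'i'
Positions of 'q': 3
After replacement: ifvixdsr


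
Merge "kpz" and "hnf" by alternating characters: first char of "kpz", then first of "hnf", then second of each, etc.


String 1: 'kpz'
String 2: 'hnf'
Operation: alternate characters
Pairs: 'k'+'h', 'p'+'n', 'z'+'f'
Result: khpnzf


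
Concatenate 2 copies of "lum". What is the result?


Input string: 'lum'
Operation: repeat 2 times
Concatenation: 'lum' + 'lum'
Result: lumlum


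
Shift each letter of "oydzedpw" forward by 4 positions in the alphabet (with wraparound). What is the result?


Input: 'oydzedpw', shift = 4
Operation: for each letter, (position + 4) mod 26
Mapping: 'o'(14+4=18)->'s', 'y'(24+4=28, 28 mod 26=2)->'c', 'd'(3+4=7)->'h', 'z'(25+4=29, 29 mod 26=3)->'d', 'e'(4+4=8)->'i', 'd'(3+4=7)->'h', 'p'(15+4=19)->'t', 'w'(22+4=26, 26 mod 26=0)->'a'
Result: schdihta


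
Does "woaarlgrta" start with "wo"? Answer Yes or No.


Input string: 'woaarlgrta'
Prefix to check: 'wo'
First 2 characters of input: 'wo'
Match: True
Result: Yes


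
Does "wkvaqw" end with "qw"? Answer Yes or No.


Input string: 'wkvaqw'
Suffix to check: 'qw'
Last 2 characters of input: 'qw'
Match: True
Result: Yes


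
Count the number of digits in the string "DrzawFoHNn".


Input string: 'DrzawFoHNn'
Operation: count digit characters (0-9)
Scan: 'D', 'r', 'z', 'a', 'w', 'F', 'o', 'H', 'N', 'n'
Digits found: 0
Result: 0


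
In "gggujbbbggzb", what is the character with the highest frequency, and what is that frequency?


Input: 'gggujbbbggzb'
Operation: tally each character
Counts: 'b':4, 'g':5, 'j':1, 'u':1, 'z':1
Maximum: 'g' appears 5 times


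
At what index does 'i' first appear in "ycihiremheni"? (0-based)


Input string: 'ycihiremheni'
Target: 'i'
Scanning left to right: s[0]='y', s[1]='c', s[2]='i'
First match at index: 2


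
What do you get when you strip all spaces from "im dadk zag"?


Input string: 'im dadk zag'
Operation: remove all spaces
Words: 'im', 'dadk', 'zag'
Join without spaces: imdadkzag


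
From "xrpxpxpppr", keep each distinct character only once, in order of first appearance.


Input: 'xrpxpxpppr'
Operation: keep first occurrence of each character
Scan: s[0]='x' new -> keep; s[1]='r' new -> keep; s[2]='p' new -> keep; s[3]='x' seen -> skip; s[4]='p' seen -> skip; s[5]='x' seen -> skip; s[6]='p' seen -> skip; s[7]='p' seen -> skip; s[8]='p' seen -> skip; s[9]='r' seen -> skip
Result: xrp


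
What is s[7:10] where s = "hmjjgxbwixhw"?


Input string: 'hmjjgxbwixhw'
Operation: slice [7:10]
Extract characters: s[7]='w', s[8]='i', s[9]='x'
Result: wix


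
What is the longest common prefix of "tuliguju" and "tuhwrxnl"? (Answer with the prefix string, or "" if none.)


String 1: 'tuliguju'
String 2: 'tuhwrxnl'
Compare position by position:
pos 0: 't' vs 't' match
pos 1: 'u' vs 'u' match
pos 2: 'l' vs 'h' differ -> stop
Longest common prefix: "tu" (length 2)


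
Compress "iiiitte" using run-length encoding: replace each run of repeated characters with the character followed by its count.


Input: 'iiiitte'
Operation: identify consecutive runs
Runs: 'iiii' -> i4, 'tt' -> t2, 'e' -> e1
Encoded: i4t2e1


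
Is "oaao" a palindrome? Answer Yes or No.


Input string: 'oaao'
Reversed: 'oaao'
Compare pairs: s[0]='o' vs s[3]='o' (match), s[1]='a' vs s[2]='a' (match)
Palindrome: Yes


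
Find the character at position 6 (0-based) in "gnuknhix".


Input string: 'gnuknhix'
Operation: get character at index 6
Index mapping: s[0]='g', s[1]='n', s[2]='u', s[3]='k', s[4]='n', s[5]='h', s[6]='i'
Result: 'i'


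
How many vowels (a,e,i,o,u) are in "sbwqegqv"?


Input string: 'sbwqegqv'
Operation: count vowels (a, e, i, o, u)
Scan: s[0]='s', s[1]='b', s[2]='w', s[3]='q', s[4]='e' (vowel), s[5]='g', s[6]='q', s[7]='v'
Vowels found: 1
Result: 1


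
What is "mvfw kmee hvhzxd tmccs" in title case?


Input string: 'mvfw kmee hvhzxd tmccs'
Operation: capitalize first letter of each word
Word transformations: 'mvfw'->'Mvfw', 'kmee'->'Kmee', 'hvhzxd'->'Hvhzxd', 'tmccs'->'Tmccs'
Result: Mvfw Kmee Hvhzxd Tmccs


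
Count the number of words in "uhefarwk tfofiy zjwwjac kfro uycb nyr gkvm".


Input string: 'uhefarwk tfofiy zjwwjac kfro uycb nyr gkvm'
Operation: split by spaces
Words found: 'uhefarwk', 'tfofiy', 'zjwwjac', 'kfro', 'uycb', 'nyr', 'gkvm'
Word count: 7


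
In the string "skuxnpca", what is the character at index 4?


Input string: 'skuxnpca'
Operation: get character at index 4
Index mapping: s[0]='s', s[1]='k', s[2]='u', s[3]='x', s[4]='n'
Result: 'n'


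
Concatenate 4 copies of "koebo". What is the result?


Input string: 'koebo'
Operation: repeat 4 times
Concatenation: 'koebo' + 'koebo' + 'koebo' + 'koebo'
Result: koebokoebokoebokoebo


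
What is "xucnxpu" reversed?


Input string: 'xucnxpu'
Operation: reverse character order
Original order: 'x' -> 'u' -> 'c' -> 'n' -> 'x' -> 'p' -> 'u'
Reversed order: 'u' -> 'p' -> 'x' -> 'n' -> 'c' -> 'u' -> 'x'
Result: upxncux


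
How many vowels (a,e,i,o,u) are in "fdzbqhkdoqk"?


Input string: 'fdzbqhkdoqk'
Operation: count vowels (a, e, i, o, u)
Scan: s[0]='f', s[1]='d', s[2]='z', s[3]='b', s[4]='q', s[5]='h', s[6]='k', s[7]='d', s[8]='o' (vowel), s[9]='q', s[10]='k'
Vowels found: 1
Result: 1


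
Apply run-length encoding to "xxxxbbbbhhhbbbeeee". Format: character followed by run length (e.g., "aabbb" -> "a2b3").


Input: 'xxxxbbbbhhhbbbeeee'
Operation: identify consecutive runs
Runs: 'xxxx' -> x4, 'bbbb' -> b4, 'hhh' -> h3, 'bbb' -> b3, 'eeee' -> e4
Encoded: x4b4h3b3e4


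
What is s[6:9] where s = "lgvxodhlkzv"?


Input string: 'lgvxodhlkzv'
Operation: slice [6:9]
Extract characters: s[6]='h', s[7]='l', s[8]='k'
Result: hlk


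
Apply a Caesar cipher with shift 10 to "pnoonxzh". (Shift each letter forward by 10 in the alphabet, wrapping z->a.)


Input: 'pnoonxzh', shift = 10
Operation: for each letter, (position + 10) mod 26
Mapping: 'p'(15+10=25)->'z', 'n'(13+10=23)->'x', 'o'(14+10=24)->'y', 'o'(14+10=24)->'y', 'n'(13+10=23)->'x', 'x'(23+10=33, 33 mod 26=7)->'h', 'z'(25+10=35, 35 mod 26=9)->'j', 'h'(7+10=17)->'r'
Result: zxyyxhjr


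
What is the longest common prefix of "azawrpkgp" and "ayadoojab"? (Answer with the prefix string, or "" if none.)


String 1: 'azawrpkgp'
String 2: 'ayadoojab'
Compare position by position:
pos 0: 'a' vs 'a' match
pos 1: 'z' vs 'y' differ -> stop
Longest common prefix: "a" (length 1)


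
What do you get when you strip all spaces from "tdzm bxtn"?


Input string: 'tdzm bxtn'
Operation: remove all spaces
Words: 'tdzm', 'bxtn'
Join without spaces: tdzmbxtn


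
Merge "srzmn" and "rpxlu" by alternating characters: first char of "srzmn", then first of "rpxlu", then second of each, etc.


String 1: 'srzmn'
String 2: 'rpxlu'
Operation: alternate characters
Pairs: 's'+'r', 'r'+'p', 'z'+'x', 'm'+'l', 'n'+'u'
Result: srrpzxmlnu


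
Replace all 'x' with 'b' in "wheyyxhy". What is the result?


Input string: 'wheyyxhy'
Operation: replace 'x' with 'b'
Positions of 'x': 5
After replacement: wheyybhy


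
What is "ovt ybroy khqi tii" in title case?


Input string: 'ovt ybroy khqi tii'
Operation: capitalize first letter of each word
Word transformations: 'ovt'->'Ovt', 'ybroy'->'Ybroy', 'khqi'->'Khqi', 'tii'->'Tii'
Result: Ovt Ybroy Khqi Tii


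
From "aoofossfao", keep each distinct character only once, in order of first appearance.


Input: 'aoofossfao'
Operation: keep first occurrence of each character
Scan: s[0]='a' new -> keep; s[1]='o' new -> keep; s[2]='o' seen -> skip; s[3]='f' new -> keep; s[4]='o' seen -> skip; s[5]='s' new -> keep; s[6]='s' seen -> skip; s[7]='f' seen -> skip; s[8]='a' seen -> skip; s[9]='o' seen -> skip
Result: aofs


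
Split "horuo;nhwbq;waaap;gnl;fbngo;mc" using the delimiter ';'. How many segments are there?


Input string: 'horuo;nhwbq;waaap;gnl;fbngo;mc'
Delimiter: ';'
Split result: 'horuo', 'nhwbq', 'waaap', 'gnl', 'fbngo', 'mc'
Number of parts: 6


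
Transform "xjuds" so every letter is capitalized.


Input string: 'xjuds'
Operation: convert each letter to uppercase
Mapping: 'x'->'X', 'j'->'J', 'u'->'U', 'd'->'D', 's'->'S'
Result: XJUDS


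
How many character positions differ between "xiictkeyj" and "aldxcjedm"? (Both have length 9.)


String 1: 'xiictkeyj'
String 2: 'aldxcjedm'
Compare each position: pos 0: 'x'!='a', pos 1: 'i'!='l', pos 2: 'i'!='d', pos 3: 'c'!='x', pos 4: 't'!='c', pos 5: 'k'!='j', pos 6: 'e'=='e', pos 7: 'y'!='d', pos 8: 'j'!='m'
Differing positions: 8
Hamming distance: 8


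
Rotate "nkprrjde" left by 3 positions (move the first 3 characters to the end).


Input: 'nkprrjde', shift = 3
Operation: split at index 3 and swap parts
Front part s[0:3] = 'nkp'
Back part s[3:] = 'rrjde'
Rotated = back + front = 'rrjde' + 'nkp'
Result: rrjdenkp


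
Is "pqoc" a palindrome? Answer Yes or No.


Input string: 'pqoc'
Reversed: 'coqp'
Compare pairs: s[0]='p' vs s[3]='c' (mismatch), s[1]='q' vs s[2]='o' (mismatch)
Palindrome: No


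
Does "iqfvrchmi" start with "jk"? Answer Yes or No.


Input string: 'iqfvrchmi'
Prefix to check: 'jk'
First 2 characters of input: 'iq'
Match: False
Result: No


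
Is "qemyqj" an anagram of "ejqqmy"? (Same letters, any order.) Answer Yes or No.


String 1: 'ejqqmy' -> sorted: 'ejmqqy'
String 2: 'qemyqj' -> sorted: 'ejmqqy'
Compare sorted forms: 'ejmqqy' == 'ejmqqy'
Anagram: Yes


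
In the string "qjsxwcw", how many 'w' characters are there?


Input string: 'qjsxwcw'
Target character: 'w'
Scan each position: s[4]='w', s[6]='w'
Matches found at indices: 4, 6
Total: 2


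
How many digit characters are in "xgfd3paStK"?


Input string: 'xgfd3paStK'
Operation: count digit characters (0-9)
Scan: 'x', 'g', 'f', 'd', '3'(digit), 'p', 'a', 'S', 't', 'K'
Digits found: 1
Result: 1


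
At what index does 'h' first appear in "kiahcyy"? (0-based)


Input string: 'kiahcyy'
Target: 'h'
Scanning left to right: s[0]='k', s[1]='i', s[2]='a', s[3]='h'
First match at index: 3


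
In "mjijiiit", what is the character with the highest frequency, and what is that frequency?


Input: 'mjijiiit'
Operation: tally each character
Counts: 'i':4, 'j':2, 'm':1, 't':1
Maximum: 'i' appears 4 times


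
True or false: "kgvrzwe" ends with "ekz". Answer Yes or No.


Input string: 'kgvrzwe'
Suffix to check: 'ekz'
Last 3 characters of input: 'zwe'
Match: False
Result: No


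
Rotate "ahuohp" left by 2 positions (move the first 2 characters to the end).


Input: 'ahuohp', shift = 2
Operation: split at index 2 and swap parts
Front part s[0:2] = 'ah'
Back part s[2:] = 'uohp'
Rotated = back + front = 'uohp' + 'ah'
Result: uohpah


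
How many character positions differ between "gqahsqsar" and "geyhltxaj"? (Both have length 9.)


String 1: 'gqahsqsar'
String 2: 'geyhltxaj'
Compare each position: pos 0: 'g'=='g', pos 1: 'q'!='e', pos 2: 'a'!='y', pos 3: 'h'=='h', pos 4: 's'!='l', pos 5: 'q'!='t', pos 6: 's'!='x', pos 7: 'a'=='a', pos 8: 'r'!='j'
Differing positions: 6
Hamming distance: 6


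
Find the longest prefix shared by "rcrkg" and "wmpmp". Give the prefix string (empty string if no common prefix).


String 1: 'rcrkg'
String 2: 'wmpmp'
Compare position by position:
pos 0: 'r' vs 'w' differ -> stop
Longest common prefix: "" (length 0)


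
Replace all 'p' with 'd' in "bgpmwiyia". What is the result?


Input string: 'bgpmwiyia'
Operation: replace 'p' with 'd'
Positions of 'p': 2
After replacement: bgdmwiyia


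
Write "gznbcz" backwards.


Input string: 'gznbcz'
Operation: reverse character order
Original order: 'g' -> 'z' -> 'n' -> 'b' -> 'c' -> 'z'
Reversed order: 'z' -> 'c' -> 'b' -> 'n' -> 'z' -> 'g'
Result: zcbnzg


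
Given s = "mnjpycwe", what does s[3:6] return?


Input string: 'mnjpycwe'
Operation: slice [3:6]
Extract characters: s[3]='p', s[4]='y', s[5]='c'
Result: pyc


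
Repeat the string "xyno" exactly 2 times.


Input string: 'xyno'
Operation: repeat 2 times
Concatenation: 'xyno' + 'xyno'
Result: xynoxyno


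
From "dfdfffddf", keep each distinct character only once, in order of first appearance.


Input: 'dfdfffddf'
Operation: keep first occurrence of each character
Scan: s[0]='d' new -> keep; s[1]='f' new -> keep; s[2]='d' seen -> skip; s[3]='f' seen -> skip; s[4]='f' seen -> skip; s[5]='f' seen -> skip; s[6]='d' seen -> skip; s[7]='d' seen -> skip; s[8]='f' seen -> skip
Result: df


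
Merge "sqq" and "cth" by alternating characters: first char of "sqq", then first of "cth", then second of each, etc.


String 1: 'sqq'
String 2: 'cth'
Operation: alternate characters
Pairs: 's'+'c', 'q'+'t', 'q'+'h'
Result: scqtqh


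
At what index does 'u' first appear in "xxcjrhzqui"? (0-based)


Input string: 'xxcjrhzqui'
Target: 'u'
Scanning left to right: s[0]='x', s[1]='x', s[2]='c', s[3]='j', s[4]='r', s[5]='h', s[6]='z', s[7]='q', s[8]='u'
First match at index: 8


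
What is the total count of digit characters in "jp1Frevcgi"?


Input string: 'jp1Frevcgi'
Operation: count digit characters (0-9)
Scan: 'j', 'p', '1'(digit), 'F', 'r', 'e', 'v', 'c', 'g', 'i'
Digits found: 1
Result: 1


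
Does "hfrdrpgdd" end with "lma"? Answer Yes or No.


Input string: 'hfrdrpgdd'
Suffix to check: 'lma'
Last 3 characters of input: 'gdd'
Match: False
Result: No


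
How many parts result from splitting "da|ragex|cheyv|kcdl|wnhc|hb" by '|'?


Input string: 'da|ragex|cheyv|kcdl|wnhc|hb'
Delimiter: '|'
Split result: 'da', 'ragex', 'cheyv', 'kcdl', 'wnhc', 'hb'
Number of parts: 6


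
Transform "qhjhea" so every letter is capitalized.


Input string: 'qhjhea'
Operation: convert each letter to uppercase
Mapping: 'q'->'Q', 'h'->'H', 'j'->'J', 'h'->'H', 'e'->'E', 'a'->'A'
Result: QHJHEA


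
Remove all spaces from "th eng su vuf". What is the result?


Input string: 'th eng su vuf'
Operation: remove all spaces
Words: 'th', 'eng', 'su', 'vuf'
Join without spaces: thengsuvuf


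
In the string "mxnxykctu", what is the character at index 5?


Input string: 'mxnxykctu'
Operation: get character at index 5
Index mapping: s[0]='m', s[1]='x', s[2]='n', s[3]='x', s[4]='y', s[5]='k'
Result: 'k'


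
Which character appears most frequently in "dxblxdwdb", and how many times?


Input: 'dxblxdwdb'
Operation: tally each character
Counts: 'b':2, 'd':3, 'l':1, 'w':1, 'x':2
Maximum: 'd' appears 3 times


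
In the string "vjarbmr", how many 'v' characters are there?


Input string: 'vjarbmr'
Target character: 'v'
Scan each position: s[0]='v'
Matches found at indices: 0
Total: 1


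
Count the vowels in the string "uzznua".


Input string: 'uzznua'
Operation: count vowels (a, e, i, o, u)
Scan: s[0]='u' (vowel), s[1]='z', s[2]='z', s[3]='n', s[4]='u' (vowel), s[5]='a' (vowel)
Vowels found: 3
Result: 3


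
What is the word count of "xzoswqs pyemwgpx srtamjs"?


Input string: 'xzoswqs pyemwgpx srtamjs'
Operation: split by spaces
Words found: 'xzoswqs', 'pyemwgpx', 'srtamjs'
Word count: 3


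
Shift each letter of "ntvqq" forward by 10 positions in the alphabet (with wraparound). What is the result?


Input: 'ntvqq', shift = 10
Operation: for each letter, (position + 10) mod 26
Mapping: 'n'(13+10=23)->'x', 't'(19+10=29, 29 mod 26=3)->'d', 'v'(21+10=31, 31 mod 26=5)->'f', 'q'(16+10=26, 26 mod 26=0)->'a', 'q'(16+10=26, 26 mod 26=0)->'a'
Result: xdfaa


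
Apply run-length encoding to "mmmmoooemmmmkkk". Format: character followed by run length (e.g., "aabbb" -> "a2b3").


Input: 'mmmmoooemmmmkkk'
Operation: identify consecutive runs
Runs: 'mmmm' -> m4, 'ooo' -> o3, 'e' -> e1, 'mmmm' -> m4, 'kkk' -> k3
Encoded: m4o3e1m4k3


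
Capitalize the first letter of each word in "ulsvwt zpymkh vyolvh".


Input string: 'ulsvwt zpymkh vyolvh'
Operation: capitalize first letter of each word
Word transformations: 'ulsvwt'->'Ulsvwt', 'zpymkh'->'Zpymkh', 'vyolvh'->'Vyolvh'
Result: Ulsvwt Zpymkh Vyolvh


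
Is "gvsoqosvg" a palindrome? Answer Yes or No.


Input string: 'gvsoqosvg'
Reversed: 'gvsoqosvg'
Compare pairs: s[0]='g' vs s[8]='g' (match), s[1]='v' vs s[7]='v' (match), s[2]='s' vs s[6]='s' (match), s[3]='o' vs s[5]='o' (match)
Palindrome: Yes


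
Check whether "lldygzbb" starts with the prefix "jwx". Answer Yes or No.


Input string: 'lldygzbb'
Prefix to check: 'jwx'
First 3 characters of input: 'lld'
Match: False
Result: No


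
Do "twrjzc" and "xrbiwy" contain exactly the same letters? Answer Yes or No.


String 1: 'twrjzc' -> sorted: 'cjrtwz'
String 2: 'xrbiwy' -> sorted: 'birwxy'
Compare sorted forms: 'cjrtwz' != 'birwxy'
Anagram: No


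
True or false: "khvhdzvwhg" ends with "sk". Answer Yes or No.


Input string: 'khvhdzvwhg'
Suffix to check: 'sk'
Last 2 characters of input: 'hg'
Match: False
Result: No


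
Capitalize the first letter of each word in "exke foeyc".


Input string: 'exke foeyc'
Operation: capitalize first letter of each word
Word transformations: 'exke'->'Exke', 'foeyc'->'Foeyc'
Result: Exke Foeyc


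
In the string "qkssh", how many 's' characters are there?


Input string: 'qkssh'
Target character: 's'
Scan each position: s[2]='s', s[3]='s'
Matches found at indices: 2, 3
Total: 2


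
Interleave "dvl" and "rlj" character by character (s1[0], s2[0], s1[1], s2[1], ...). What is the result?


String 1: 'dvl'
String 2: 'rlj'
Operation: alternate characters
Pairs: 'd'+'r', 'v'+'l', 'l'+'j'
Result: drvllj


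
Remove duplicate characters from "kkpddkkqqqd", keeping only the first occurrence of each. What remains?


Input: 'kkpddkkqqqd'
Operation: keep first occurrence of each character
Scan: s[0]='k' new -> keep; s[1]='k' seen -> skip; s[2]='p' new -> keep; s[3]='d' new -> keep; s[4]='d' seen -> skip; s[5]='k' seen -> skip; s[6]='k' seen -> skip; s[7]='q' new -> keep; s[8]='q' seen -> skip; s[9]='q' seen -> skip; s[10]='d' seen -> skip
Result: kpdq


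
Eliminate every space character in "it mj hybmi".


Input string: 'it mj hybmi'
Operation: remove all spaces
Words: 'it', 'mj', 'hybmi'
Join without spaces: itmjhybmi


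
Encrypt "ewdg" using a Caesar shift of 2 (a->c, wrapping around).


Input: 'ewdg', shift = 2
Operation: for each letter, (position + 2) mod 26
Mapping: 'e'(4+2=6)->'g', 'w'(22+2=24)->'y', 'd'(3+2=5)->'f', 'g'(6+2=8)->'i'
Result: gyfi


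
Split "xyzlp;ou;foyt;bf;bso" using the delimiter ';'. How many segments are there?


Input string: 'xyzlp;ou;foyt;bf;bso'
Delimiter: ';'
Split result: 'xyzlp', 'ou', 'foyt', 'bf', 'bso'
Number of parts: 5


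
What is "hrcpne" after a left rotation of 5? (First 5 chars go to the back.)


Input: 'hrcpne', shift = 5
Operation: split at index 5 and swap parts
Front part s[0:5] = 'hrcpn'
Back part s[5:] = 'e'
Rotated = back + front = 'e' + 'hrcpn'
Result: ehrcpn


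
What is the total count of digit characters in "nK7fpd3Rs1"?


Input string: 'nK7fpd3Rs1'
Operation: count digit characters (0-9)
Scan: 'n', 'K', '7'(digit), 'f', 'p', 'd', '3'(digit), 'R', 's', '1'(digit)
Digits found: 3
Result: 3


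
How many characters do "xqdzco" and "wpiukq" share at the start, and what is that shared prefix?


String 1: 'xqdzco'
String 2: 'wpiukq'
Compare position by position:
pos 0: 'x' vs 'w' differ -> stop
Longest common prefix: "" (length 0)


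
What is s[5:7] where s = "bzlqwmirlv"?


Input string: 'bzlqwmirlv'
Operation: slice [5:7]
Extract characters: s[5]='m', s[6]='i'
Result: mi


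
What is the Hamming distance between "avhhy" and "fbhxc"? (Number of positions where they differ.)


String 1: 'avhhy'
String 2: 'fbhxc'
Compare each position: pos 0: 'a'!='f', pos 1: 'v'!='b', pos 2: 'h'=='h', pos 3: 'h'!='x', pos 4: 'y'!='c'
Differing positions: 4
Hamming distance: 4


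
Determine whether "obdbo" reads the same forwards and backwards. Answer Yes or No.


Input string: 'obdbo'
Reversed: 'obdbo'
Compare pairs: s[0]='o' vs s[4]='o' (match), s[1]='b' vs s[3]='b' (match)
Palindrome: Yes


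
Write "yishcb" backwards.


Input string: 'yishcb'
Operation: reverse character order
Original order: 'y' -> 'i' -> 's' -> 'h' -> 'c' -> 'b'
Reversed order: 'b' -> 'c' -> 'h' -> 's' -> 'i' -> 'y'
Result: bchsiy


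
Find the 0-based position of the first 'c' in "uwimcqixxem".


Input string: 'uwimcqixxem'
Target: 'c'
Scanning left to right: s[0]='u', s[1]='w', s[2]='i', s[3]='m', s[4]='c'
First match at index: 4


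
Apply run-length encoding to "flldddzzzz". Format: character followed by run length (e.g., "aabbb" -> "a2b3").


Input: 'flldddzzzz'
Operation: identify consecutive runs
Runs: 'f' -> f1, 'll' -> l2, 'ddd' -> d3, 'zzzz' -> z4
Encoded: f1l2d3z4


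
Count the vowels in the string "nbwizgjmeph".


Input string: 'nbwizgjmeph'
Operation: count vowels (a, e, i, o, u)
Scan: s[0]='n', s[1]='b', s[2]='w', s[3]='i' (vowel), s[4]='z', s[5]='g', s[6]='j', s[7]='m', s[8]='e' (vowel), s[9]='p', s[10]='h'
Vowels found: 2
Result: 2


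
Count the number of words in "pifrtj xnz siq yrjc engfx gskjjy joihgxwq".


Input string: 'pifrtj xnz siq yrjc engfx gskjjy joihgxwq'
Operation: split by spaces
Words found: 'pifrtj', 'xnz', 'siq', 'yrjc', 'engfx', 'gskjjy', 'joihgxwq'
Word count: 7


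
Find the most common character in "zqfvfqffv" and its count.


Input: 'zqfvfqffv'
Operation: tally each character
Counts: 'f':4, 'q':2, 'v':2, 'z':1
Maximum: 'f' appears 4 times


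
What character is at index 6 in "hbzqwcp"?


Input string: 'hbzqwcp'
Operation: get character at index 6
Index mapping: s[0]='h', s[1]='b', s[2]='z', s[3]='q', s[4]='w', s[5]='c', s[6]='p'
Result: 'p'


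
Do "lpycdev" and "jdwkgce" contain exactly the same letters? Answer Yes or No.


String 1: 'lpycdev' -> sorted: 'cdelpvy'
String 2: 'jdwkgce' -> sorted: 'cdegjkw'
Compare sorted forms: 'cdelpvy' != 'cdegjkw'
Anagram: No


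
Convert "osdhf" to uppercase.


Input string: 'osdhf'
Operation: convert each letter to uppercase
Mapping: 'o'->'O', 's'->'S', 'd'->'D', 'h'->'H', 'f'->'F'
Result: OSDHF


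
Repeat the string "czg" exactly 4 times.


Input string: 'czg'
Operation: repeat 4 times
Concatenation: 'czg' + 'czg' + 'czg' + 'czg'
Result: czgczgczgczg


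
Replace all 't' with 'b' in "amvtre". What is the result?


Input string: 'amvtre'
Operation: replace 't' with 'b'
Positions of 't': 3
After replacement: amvbre


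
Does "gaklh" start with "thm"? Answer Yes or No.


Input string: 'gaklh'
Prefix to check: 'thm'
First 3 characters of input: 'gak'
Match: False
Result: No


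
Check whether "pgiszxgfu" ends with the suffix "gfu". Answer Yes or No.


Input string: 'pgiszxgfu'
Suffix to check: 'gfu'
Last 3 characters of input: 'gfu'
Match: True
Result: Yes


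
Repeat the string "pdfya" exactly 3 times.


Input string: 'pdfya'
Operation: repeat 3 times
Concatenation: 'pdfya' + 'pdfya' + 'pdfya'
Result: pdfyapdfyapdfya


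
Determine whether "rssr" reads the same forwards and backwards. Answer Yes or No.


Input string: 'rssr'
Reversed: 'rssr'
Compare pairs: s[0]='r' vs s[3]='r' (match), s[1]='s' vs s[2]='s' (match)
Palindrome: Yes


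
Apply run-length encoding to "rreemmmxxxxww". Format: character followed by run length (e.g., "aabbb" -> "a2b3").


Input: 'rreemmmxxxxww'
Operation: identify consecutive runs
Runs: 'rr' -> r2, 'ee' -> e2, 'mmm' -> m3, 'xxxx' -> x4, 'ww' -> w2
Encoded: r2e2m3x4w2


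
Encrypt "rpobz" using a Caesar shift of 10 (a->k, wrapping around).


Input: 'rpobz', shift = 10
Operation: for each letter, (position + 10) mod 26
Mapping: 'r'(17+10=27, 27 mod 26=1)->'b', 'p'(15+10=25)->'z', 'o'(14+10=24)->'y', 'b'(1+10=11)->'l', 'z'(25+10=35, 35 mod 26=9)->'j'
Result: bzylj


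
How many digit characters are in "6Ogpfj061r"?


Input string: '6Ogpfj061r'
Operation: count digit characters (0-9)
Scan: '6'(digit), 'O', 'g', 'p', 'f', 'j', '0'(digit), '6'(digit), '1'(digit), 'r'
Digits found: 4
Result: 4


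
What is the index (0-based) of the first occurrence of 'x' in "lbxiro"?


Input string: 'lbxiro'
Target: 'x'
Scanning left to right: s[0]='l', s[1]='b', s[2]='x'
First match at index: 2


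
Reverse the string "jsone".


Input string: 'jsone'
Operation: reverse character order
Original order: 'j' -> 's' -> 'o' -> 'n' -> 'e'
Reversed order: 'e' -> 'n' -> 'o' -> 's' -> 'j'
Result: enosj


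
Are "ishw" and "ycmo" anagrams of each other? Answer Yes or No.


String 1: 'ishw' -> sorted: 'hisw'
String 2: 'ycmo' -> sorted: 'cmoy'
Compare sorted forms: 'hisw' != 'cmoy'
Anagram: No


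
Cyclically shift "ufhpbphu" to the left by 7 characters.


Input: 'ufhpbphu', shift = 7
Operation: split at index 7 and swap parts
Front part s[0:7] = 'ufhpbph'
Back part s[7:] = 'u'
Rotated = back + front = 'u' + 'ufhpbph'
Result: uufhpbph


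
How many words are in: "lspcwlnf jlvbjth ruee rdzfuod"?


Input string: 'lspcwlnf jlvbjth ruee rdzfuod'
Operation: split by spaces
Words found: 'lspcwlnf', 'jlvbjth', 'ruee', 'rdzfuod'
Word count: 4


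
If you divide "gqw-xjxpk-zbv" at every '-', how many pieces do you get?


Input string: 'gqw-xjxpk-zbv'
Delimiter: '-'
Split result: 'gqw', 'xjxpk', 'zbv'
Number of parts: 3


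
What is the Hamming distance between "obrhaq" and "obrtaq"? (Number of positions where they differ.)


String 1: 'obrhaq'
String 2: 'obrtaq'
Compare each position: pos 0: 'o'=='o', pos 1: 'b'=='b', pos 2: 'r'=='r', pos 3: 'h'!='t', pos 4: 'a'=='a', pos 5: 'q'=='q'
Differing positions: 1
Hamming distance: 1
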